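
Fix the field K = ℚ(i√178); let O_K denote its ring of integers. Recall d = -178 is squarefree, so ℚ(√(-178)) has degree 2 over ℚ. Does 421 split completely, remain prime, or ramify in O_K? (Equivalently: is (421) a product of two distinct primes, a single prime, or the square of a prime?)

-178 mod 4 = 2, hence disc K = 4·(-178) = -712 and O_K = ℤ[√-178].
421 ∤ -712, so 421 is unramified.
Euler's criterion: (-178)^210 mod 421 = 1. Thus (-178|421) = 1.
d is a quadratic residue mod p, hence 421 splits in O_K.

p splits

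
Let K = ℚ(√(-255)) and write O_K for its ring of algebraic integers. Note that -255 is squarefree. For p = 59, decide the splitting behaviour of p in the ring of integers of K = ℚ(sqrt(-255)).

-255 mod 4 = 1, hence disc K = -255 and O_K = ℤ[(1+√-255)/2].
disc(K) = -255 is not divisible by 59; 59 is unramified.
Euler's criterion: (-255)^29 mod 59 = 58. Thus (-255|59) = -1.
(-255/59) = -1, so 59 is inert.

59 remains inert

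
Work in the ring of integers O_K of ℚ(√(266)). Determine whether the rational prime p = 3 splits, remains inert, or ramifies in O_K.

inert

d = 266 ≡ 2 (mod 4), so O_K = ℤ[√266] and disc(K) = 4d = 1064.
3 ∤ 1064, so 3 is unramified.
Euler's criterion: 266^1 mod 3 = 2. Thus (266|3) = -1.
Legendre symbol -1 ⇒ 3 is inert.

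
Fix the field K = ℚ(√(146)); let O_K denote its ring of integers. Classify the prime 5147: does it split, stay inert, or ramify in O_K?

5147 remains inert

146 mod 4 = 2, hence disc K = 4·146 = 584 and O_K = ℤ[√146].
disc(K) = 584 is not divisible by 5147; 5147 is unramified.
(146/5147) = 146^2573 mod 5147 = 5146, giving Legendre symbol -1.
(146/5147) = -1, so 5147 is inert.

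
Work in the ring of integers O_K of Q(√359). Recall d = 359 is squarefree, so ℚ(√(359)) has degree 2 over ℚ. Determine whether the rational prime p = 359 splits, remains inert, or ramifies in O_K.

359 mod 4 = 3, hence disc K = 4·359 = 1436 and O_K = ℤ[√359].
Ramification test: 359 | 1436. The prime 359 ramifies in K.

359 is ramified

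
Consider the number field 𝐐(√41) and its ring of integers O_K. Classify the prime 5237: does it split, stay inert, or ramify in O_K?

5237 remains inert

41 mod 4 = 1, hence disc K = 41 and O_K = ℤ[(1+√41)/2].
Since gcd(5237, 41) = 1 the prime 5237 does not ramify.
(41/5237) = 41^2618 mod 5237 = 5236, giving Legendre symbol -1.
d is a non-residue mod p, hence 5237 remains inert in O_K.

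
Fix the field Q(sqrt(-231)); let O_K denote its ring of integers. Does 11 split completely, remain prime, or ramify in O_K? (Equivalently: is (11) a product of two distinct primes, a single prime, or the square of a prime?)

ramified — (11) = 𝔭²

Since -231 ≡ 1 mod 4, the ring of integers is ℤ[(1+√-231)/2] with discriminant -231.
11 divides disc(K) = -231, so 11 ramifies.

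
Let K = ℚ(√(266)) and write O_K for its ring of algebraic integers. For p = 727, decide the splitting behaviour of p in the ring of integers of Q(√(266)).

266 mod 4 = 2, hence disc K = 4·266 = 1064 and O_K = ℤ[√266].
Since gcd(727, 1064) = 1 the prime 727 does not ramify.
Compute (266/727) via Euler: 266^((727-1)/2) mod 727 = 726, so (266/727) = -1.
Legendre symbol -1 ⇒ 727 is inert.

inert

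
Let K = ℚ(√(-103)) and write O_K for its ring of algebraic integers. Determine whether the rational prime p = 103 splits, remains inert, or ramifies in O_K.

ramified — (103) = 𝔭²

-103 mod 4 = 1, hence disc K = -103 and O_K = ℤ[(1+√-103)/2].
Ramification test: 103 | -103. The prime 103 ramifies in K.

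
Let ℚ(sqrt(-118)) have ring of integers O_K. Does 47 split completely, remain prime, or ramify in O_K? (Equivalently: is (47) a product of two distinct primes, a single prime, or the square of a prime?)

d = -118 ≡ 2 (mod 4), so O_K = ℤ[√-118] and disc(K) = 4d = -472.
Since gcd(47, -472) = 1 the prime 47 does not ramify.
Euler's criterion: (-118)^23 mod 47 = 46. Thus (-118|47) = -1.
(-118/47) = -1, so 47 is inert.

inert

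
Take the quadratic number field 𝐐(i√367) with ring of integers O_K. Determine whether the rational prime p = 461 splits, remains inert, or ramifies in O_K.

Since -367 ≡ 1 mod 4, the ring of integers is ℤ[(1+√-367)/2] with discriminant -367.
461 ∤ -367, so 461 is unramified.
Euler's criterion: (-367)^230 mod 461 = 1. Thus (-367|461) = 1.
(-367/461) = 1, so 461 splits.

splits completely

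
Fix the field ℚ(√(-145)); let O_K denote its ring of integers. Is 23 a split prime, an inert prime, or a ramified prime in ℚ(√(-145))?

-145 mod 4 = 3, hence disc K = 4·(-145) = -580 and O_K = ℤ[√-145].
23 ∤ -580, so 23 is unramified.
Euler's criterion: (-145)^11 mod 23 = 1. Thus (-145|23) = 1.
d is a quadratic residue mod p, hence 23 splits in O_K.

splits completely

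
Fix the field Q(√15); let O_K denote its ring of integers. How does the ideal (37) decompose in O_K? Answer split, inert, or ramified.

inert — (37) stays prime in O_K

Since 15 ≢ 1 mod 4, the ring of integers is ℤ[√15] with discriminant 4·15 = 60.
disc(K) = 60 is not divisible by 37; 37 is unramified.
Legendre symbol by Euler's criterion: (15/37) ≡ 15^18 ≡ 36 (mod 37), i.e. (15/37) = -1.
(15/37) = -1, so 37 is inert.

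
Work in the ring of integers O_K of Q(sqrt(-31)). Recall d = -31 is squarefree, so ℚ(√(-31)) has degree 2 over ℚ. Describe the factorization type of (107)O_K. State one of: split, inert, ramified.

d = -31 ≡ 1 (mod 4), so O_K = ℤ[(1+√-31)/2] and disc(K) = d = -31.
Since gcd(107, -31) = 1 the prime 107 does not ramify.
(-31/107) = 76^53 mod 107 = 1, giving Legendre symbol 1.
d is a quadratic residue mod p, hence 107 splits in O_K.

splits completely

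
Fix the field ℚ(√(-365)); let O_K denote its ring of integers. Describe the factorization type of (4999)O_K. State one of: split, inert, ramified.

-365 mod 4 = 3, hence disc K = 4·(-365) = -1460 and O_K = ℤ[√-365].
Since gcd(4999, -1460) = 1 the prime 4999 does not ramify.
(-365/4999) = 4634^2499 mod 4999 = 4998, giving Legendre symbol -1.
(-365/4999) = -1, so 4999 is inert.

4999 remains inert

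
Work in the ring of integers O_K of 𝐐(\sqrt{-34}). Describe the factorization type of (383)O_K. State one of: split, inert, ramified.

remains prime (inert)

d = -34 ≡ 2 (mod 4), so O_K = ℤ[√-34] and disc(K) = 4d = -136.
Since gcd(383, -136) = 1 the prime 383 does not ramify.
Euler's criterion: (-34)^191 mod 383 = 382. Thus (-34|383) = -1.
(-34/383) = -1, so 383 is inert.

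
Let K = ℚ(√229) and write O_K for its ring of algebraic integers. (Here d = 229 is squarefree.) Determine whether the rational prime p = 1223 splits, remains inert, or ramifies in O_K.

p splits

229 mod 4 = 1, hence disc K = 229 and O_K = ℤ[(1+√229)/2].
1223 ∤ 229, so 1223 is unramified.
Legendre symbol by Euler's criterion: (229/1223) ≡ 229^611 ≡ 1 (mod 1223), i.e. (229/1223) = 1.
Legendre symbol 1 ⇒ 1223 is split.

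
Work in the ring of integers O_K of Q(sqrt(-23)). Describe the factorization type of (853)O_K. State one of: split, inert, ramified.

853 splits in O_K

d = -23 ≡ 1 (mod 4), so O_K = ℤ[(1+√-23)/2] and disc(K) = d = -23.
disc(K) = -23 is not divisible by 853; 853 is unramified.
(-23/853) = 830^426 mod 853 = 1, giving Legendre symbol 1.
d is a quadratic residue mod p, hence 853 splits in O_K.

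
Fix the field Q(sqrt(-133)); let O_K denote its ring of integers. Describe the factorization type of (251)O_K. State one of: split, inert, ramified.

d = -133 ≡ 3 (mod 4), so O_K = ℤ[√-133] and disc(K) = 4d = -532.
251 ∤ -532, so 251 is unramified.
Compute (-133/251) via Euler: 118^((251-1)/2) mod 251 = 1, so (-133/251) = 1.
d is a quadratic residue mod p, hence 251 splits in O_K.

251 splits in O_K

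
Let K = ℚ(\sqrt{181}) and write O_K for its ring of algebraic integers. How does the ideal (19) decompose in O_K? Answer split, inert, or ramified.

d = 181 ≡ 1 (mod 4), so O_K = ℤ[(1+√181)/2] and disc(K) = d = 181.
disc(K) = 181 is not divisible by 19; 19 is unramified.
(181/19) = 10^9 mod 19 = 18, giving Legendre symbol -1.
Legendre symbol -1 ⇒ 19 is inert.

19 remains inert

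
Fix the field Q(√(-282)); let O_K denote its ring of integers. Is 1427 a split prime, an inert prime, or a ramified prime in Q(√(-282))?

1427 remains inert

-282 mod 4 = 2, hence disc K = 4·(-282) = -1128 and O_K = ℤ[√-282].
disc(K) = -1128 is not divisible by 1427; 1427 is unramified.
Compute (-282/1427) via Euler: 1145^((1427-1)/2) mod 1427 = 1426, so (-282/1427) = -1.
Legendre symbol -1 ⇒ 1427 is inert.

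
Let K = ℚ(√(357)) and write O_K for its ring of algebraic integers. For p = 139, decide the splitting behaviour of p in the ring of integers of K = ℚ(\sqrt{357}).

d = 357 ≡ 1 (mod 4), so O_K = ℤ[(1+√357)/2] and disc(K) = d = 357.
Since gcd(139, 357) = 1 the prime 139 does not ramify.
Euler's criterion: 357^69 mod 139 = 1. Thus (357|139) = 1.
(357/139) = 1, so 139 splits.

split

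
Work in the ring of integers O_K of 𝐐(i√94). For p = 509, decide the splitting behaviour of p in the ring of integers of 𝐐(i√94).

509 splits in O_K

d = -94 ≡ 2 (mod 4), so O_K = ℤ[√-94] and disc(K) = 4d = -376.
Since gcd(509, -376) = 1 the prime 509 does not ramify.
Legendre symbol by Euler's criterion: (-94/509) ≡ (-94)^254 ≡ 1 (mod 509), i.e. (-94/509) = 1.
Legendre symbol 1 ⇒ 509 is split.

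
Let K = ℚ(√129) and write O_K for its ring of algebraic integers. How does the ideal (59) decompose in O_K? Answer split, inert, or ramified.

d = 129 ≡ 1 (mod 4), so O_K = ℤ[(1+√129)/2] and disc(K) = d = 129.
Since gcd(59, 129) = 1 the prime 59 does not ramify.
(129/59) = 11^29 mod 59 = 58, giving Legendre symbol -1.
d is a non-residue mod p, hence 59 remains inert in O_K.

remains prime (inert)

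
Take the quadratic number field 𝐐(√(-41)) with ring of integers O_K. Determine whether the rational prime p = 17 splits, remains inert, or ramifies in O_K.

-41 mod 4 = 3, hence disc K = 4·(-41) = -164 and O_K = ℤ[√-41].
Since gcd(17, -164) = 1 the prime 17 does not ramify.
Legendre symbol by Euler's criterion: (-41/17) ≡ (-41)^8 ≡ 16 (mod 17), i.e. (-41/17) = -1.
d is a non-residue mod p, hence 17 remains inert in O_K.

p is inert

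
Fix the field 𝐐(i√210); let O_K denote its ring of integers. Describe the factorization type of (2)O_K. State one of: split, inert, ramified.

p ramifies

-210 mod 4 = 2, hence disc K = 4·(-210) = -840 and O_K = ℤ[√-210].
2 divides disc(K) = -840, so 2 ramifies.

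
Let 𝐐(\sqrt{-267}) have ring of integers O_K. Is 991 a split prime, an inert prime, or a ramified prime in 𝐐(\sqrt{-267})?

remains prime (inert)

d = -267 ≡ 1 (mod 4), so O_K = ℤ[(1+√-267)/2] and disc(K) = d = -267.
Since gcd(991, -267) = 1 the prime 991 does not ramify.
Euler's criterion: (-267)^495 mod 991 = 990. Thus (-267|991) = -1.
(-267/991) = -1, so 991 is inert.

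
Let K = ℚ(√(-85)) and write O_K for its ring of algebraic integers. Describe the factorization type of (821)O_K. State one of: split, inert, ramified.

821 remains inert

-85 mod 4 = 3, hence disc K = 4·(-85) = -340 and O_K = ℤ[√-85].
821 ∤ -340, so 821 is unramified.
Compute (-85/821) via Euler: 736^((821-1)/2) mod 821 = 820, so (-85/821) = -1.
d is a non-residue mod p, hence 821 remains inert in O_K.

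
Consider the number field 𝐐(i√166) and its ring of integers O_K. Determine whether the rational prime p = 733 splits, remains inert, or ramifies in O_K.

Since -166 ≢ 1 mod 4, the ring of integers is ℤ[√-166] with discriminant 4·(-166) = -664.
Since gcd(733, -664) = 1 the prime 733 does not ramify.
Compute (-166/733) via Euler: 567^((733-1)/2) mod 733 = 732, so (-166/733) = -1.
(-166/733) = -1, so 733 is inert.

733 remains inert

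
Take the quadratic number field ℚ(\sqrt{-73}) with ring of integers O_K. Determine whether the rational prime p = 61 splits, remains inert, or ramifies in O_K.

61 splits in O_K

Since -73 ≢ 1 mod 4, the ring of integers is ℤ[√-73] with discriminant 4·(-73) = -292.
Since gcd(61, -292) = 1 the prime 61 does not ramify.
Legendre symbol by Euler's criterion: (-73/61) ≡ (-73)^30 ≡ 1 (mod 61), i.e. (-73/61) = 1.
(-73/61) = 1, so 61 splits.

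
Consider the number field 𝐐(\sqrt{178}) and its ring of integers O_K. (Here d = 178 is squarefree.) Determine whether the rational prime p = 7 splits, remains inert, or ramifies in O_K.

7 remains inert

Since 178 ≢ 1 mod 4, the ring of integers is ℤ[√178] with discriminant 4·178 = 712.
Since gcd(7, 712) = 1 the prime 7 does not ramify.
Legendre symbol by Euler's criterion: (178/7) ≡ 178^3 ≡ 6 (mod 7), i.e. (178/7) = -1.
(178/7) = -1, so 7 is inert.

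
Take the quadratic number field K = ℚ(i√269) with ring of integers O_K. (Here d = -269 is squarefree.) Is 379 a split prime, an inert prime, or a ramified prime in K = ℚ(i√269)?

split

d = -269 ≡ 3 (mod 4), so O_K = ℤ[√-269] and disc(K) = 4d = -1076.
Since gcd(379, -1076) = 1 the prime 379 does not ramify.
Legendre symbol by Euler's criterion: (-269/379) ≡ (-269)^189 ≡ 1 (mod 379), i.e. (-269/379) = 1.
d is a quadratic residue mod p, hence 379 splits in O_K.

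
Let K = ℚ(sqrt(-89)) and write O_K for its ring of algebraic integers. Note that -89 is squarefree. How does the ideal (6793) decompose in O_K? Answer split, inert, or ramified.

6793 remains inert

-89 mod 4 = 3, hence disc K = 4·(-89) = -356 and O_K = ℤ[√-89].
disc(K) = -356 is not divisible by 6793; 6793 is unramified.
Compute (-89/6793) via Euler: 6704^((6793-1)/2) mod 6793 = 6792, so (-89/6793) = -1.
(-89/6793) = -1, so 6793 is inert.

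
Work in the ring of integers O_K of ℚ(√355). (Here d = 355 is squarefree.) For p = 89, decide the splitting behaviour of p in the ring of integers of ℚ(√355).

355 mod 4 = 3, hence disc K = 4·355 = 1420 and O_K = ℤ[√355].
disc(K) = 1420 is not divisible by 89; 89 is unramified.
(355/89) = 88^44 mod 89 = 1, giving Legendre symbol 1.
Legendre symbol 1 ⇒ 89 is split.

split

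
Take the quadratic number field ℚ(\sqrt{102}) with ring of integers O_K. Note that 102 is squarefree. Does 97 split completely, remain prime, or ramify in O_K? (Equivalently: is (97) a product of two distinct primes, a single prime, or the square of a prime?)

d = 102 ≡ 2 (mod 4), so O_K = ℤ[√102] and disc(K) = 4d = 408.
97 ∤ 408, so 97 is unramified.
Legendre symbol by Euler's criterion: (102/97) ≡ 102^48 ≡ 96 (mod 97), i.e. (102/97) = -1.
(102/97) = -1, so 97 is inert.

inert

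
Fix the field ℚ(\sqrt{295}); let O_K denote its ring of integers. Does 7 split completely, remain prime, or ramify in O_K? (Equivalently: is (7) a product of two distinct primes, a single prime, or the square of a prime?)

d = 295 ≡ 3 (mod 4), so O_K = ℤ[√295] and disc(K) = 4d = 1180.
disc(K) = 1180 is not divisible by 7; 7 is unramified.
(295/7) = 1^3 mod 7 = 1, giving Legendre symbol 1.
Legendre symbol 1 ⇒ 7 is split.

7 splits in O_K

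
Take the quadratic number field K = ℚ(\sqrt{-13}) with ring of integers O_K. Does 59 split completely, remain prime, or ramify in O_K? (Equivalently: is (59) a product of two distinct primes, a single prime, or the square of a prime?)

-13 mod 4 = 3, hence disc K = 4·(-13) = -52 and O_K = ℤ[√-13].
disc(K) = -52 is not divisible by 59; 59 is unramified.
Legendre symbol by Euler's criterion: (-13/59) ≡ (-13)^29 ≡ 1 (mod 59), i.e. (-13/59) = 1.
d is a quadratic residue mod p, hence 59 splits in O_K.

p splits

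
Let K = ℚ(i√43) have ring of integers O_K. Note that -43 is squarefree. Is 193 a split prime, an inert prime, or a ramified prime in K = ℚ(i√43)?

Since -43 ≡ 1 mod 4, the ring of integers is ℤ[(1+√-43)/2] with discriminant -43.
Since gcd(193, -43) = 1 the prime 193 does not ramify.
Legendre symbol by Euler's criterion: (-43/193) ≡ (-43)^96 ≡ 1 (mod 193), i.e. (-43/193) = 1.
Legendre symbol 1 ⇒ 193 is split.

p splits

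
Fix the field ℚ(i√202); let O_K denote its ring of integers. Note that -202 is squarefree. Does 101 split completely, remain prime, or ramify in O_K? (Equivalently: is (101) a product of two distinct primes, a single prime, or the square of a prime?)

101 is ramified

d = -202 ≡ 2 (mod 4), so O_K = ℤ[√-202] and disc(K) = 4d = -808.
101 divides disc(K) = -808, so 101 ramifies.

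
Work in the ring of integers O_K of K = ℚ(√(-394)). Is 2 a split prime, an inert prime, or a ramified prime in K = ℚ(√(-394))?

ramifies in O_K

Since -394 ≢ 1 mod 4, the ring of integers is ℤ[√-394] with discriminant 4·(-394) = -1576.
disc(K) = -1576 = 2·(-788), so p = 2 is ramified.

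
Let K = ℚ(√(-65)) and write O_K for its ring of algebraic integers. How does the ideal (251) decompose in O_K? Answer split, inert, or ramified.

-65 mod 4 = 3, hence disc K = 4·(-65) = -260 and O_K = ℤ[√-65].
Since gcd(251, -260) = 1 the prime 251 does not ramify.
Legendre symbol by Euler's criterion: (-65/251) ≡ (-65)^125 ≡ 250 (mod 251), i.e. (-65/251) = -1.
Legendre symbol -1 ⇒ 251 is inert.

p is inert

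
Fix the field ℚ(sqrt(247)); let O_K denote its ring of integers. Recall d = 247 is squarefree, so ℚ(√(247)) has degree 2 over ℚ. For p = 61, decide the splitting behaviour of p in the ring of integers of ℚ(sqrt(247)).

247 mod 4 = 3, hence disc K = 4·247 = 988 and O_K = ℤ[√247].
disc(K) = 988 is not divisible by 61; 61 is unramified.
Compute (247/61) via Euler: 3^((61-1)/2) mod 61 = 1, so (247/61) = 1.
(247/61) = 1, so 61 splits.

61 splits in O_K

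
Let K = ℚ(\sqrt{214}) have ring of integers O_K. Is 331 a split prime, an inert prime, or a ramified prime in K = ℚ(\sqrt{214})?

Since 214 ≢ 1 mod 4, the ring of integers is ℤ[√214] with discriminant 4·214 = 856.
331 ∤ 856, so 331 is unramified.
Compute (214/331) via Euler: 214^((331-1)/2) mod 331 = 1, so (214/331) = 1.
Legendre symbol 1 ⇒ 331 is split.

split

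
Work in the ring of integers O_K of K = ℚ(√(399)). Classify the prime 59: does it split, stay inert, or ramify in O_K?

split — (59) = 𝔭₁𝔭₂ with 𝔭₁ ≠ 𝔭₂

399 mod 4 = 3, hence disc K = 4·399 = 1596 and O_K = ℤ[√399].
Since gcd(59, 1596) = 1 the prime 59 does not ramify.
Euler's criterion: 399^29 mod 59 = 1. Thus (399|59) = 1.
Legendre symbol 1 ⇒ 59 is split.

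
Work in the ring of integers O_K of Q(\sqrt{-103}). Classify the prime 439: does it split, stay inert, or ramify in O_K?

remains prime (inert)

d = -103 ≡ 1 (mod 4), so O_K = ℤ[(1+√-103)/2] and disc(K) = d = -103.
disc(K) = -103 is not divisible by 439; 439 is unramified.
Euler's criterion: (-103)^219 mod 439 = 438. Thus (-103|439) = -1.
d is a non-residue mod p, hence 439 remains inert in O_K.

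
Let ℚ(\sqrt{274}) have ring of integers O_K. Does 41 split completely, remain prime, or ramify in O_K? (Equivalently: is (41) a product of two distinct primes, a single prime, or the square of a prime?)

remains prime (inert)

d = 274 ≡ 2 (mod 4), so O_K = ℤ[√274] and disc(K) = 4d = 1096.
41 ∤ 1096, so 41 is unramified.
(274/41) = 28^20 mod 41 = 40, giving Legendre symbol -1.
(274/41) = -1, so 41 is inert.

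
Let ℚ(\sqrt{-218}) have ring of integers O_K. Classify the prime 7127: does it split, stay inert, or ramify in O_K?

splits completely

-218 mod 4 = 2, hence disc K = 4·(-218) = -872 and O_K = ℤ[√-218].
Since gcd(7127, -872) = 1 the prime 7127 does not ramify.
Compute (-218/7127) via Euler: 6909^((7127-1)/2) mod 7127 = 1, so (-218/7127) = 1.
Legendre symbol 1 ⇒ 7127 is split.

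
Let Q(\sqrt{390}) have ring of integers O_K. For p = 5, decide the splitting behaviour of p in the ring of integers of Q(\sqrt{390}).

ramified — (5) = 𝔭²

d = 390 ≡ 2 (mod 4), so O_K = ℤ[√390] and disc(K) = 4d = 1560.
Ramification test: 5 | 1560. The prime 5 ramifies in K.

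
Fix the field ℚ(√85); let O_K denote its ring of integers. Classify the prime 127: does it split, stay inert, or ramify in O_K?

d = 85 ≡ 1 (mod 4), so O_K = ℤ[(1+√85)/2] and disc(K) = d = 85.
127 ∤ 85, so 127 is unramified.
(85/127) = 85^63 mod 127 = 126, giving Legendre symbol -1.
Legendre symbol -1 ⇒ 127 is inert.

remains prime (inert)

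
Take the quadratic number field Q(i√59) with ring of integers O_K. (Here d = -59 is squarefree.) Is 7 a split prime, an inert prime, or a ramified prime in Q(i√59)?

split

d = -59 ≡ 1 (mod 4), so O_K = ℤ[(1+√-59)/2] and disc(K) = d = -59.
Since gcd(7, -59) = 1 the prime 7 does not ramify.
Euler's criterion: (-59)^3 mod 7 = 1. Thus (-59|7) = 1.
d is a quadratic residue mod p, hence 7 splits in O_K.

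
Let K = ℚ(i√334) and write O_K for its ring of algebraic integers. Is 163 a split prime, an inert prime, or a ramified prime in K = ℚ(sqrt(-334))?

163 splits in O_K

-334 mod 4 = 2, hence disc K = 4·(-334) = -1336 and O_K = ℤ[√-334].
Since gcd(163, -1336) = 1 the prime 163 does not ramify.
Compute (-334/163) via Euler: 155^((163-1)/2) mod 163 = 1, so (-334/163) = 1.
(-334/163) = 1, so 163 splits.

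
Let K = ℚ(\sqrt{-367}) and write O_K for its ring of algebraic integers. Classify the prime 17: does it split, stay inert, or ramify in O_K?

Since -367 ≡ 1 mod 4, the ring of integers is ℤ[(1+√-367)/2] with discriminant -367.
disc(K) = -367 is not divisible by 17; 17 is unramified.
Euler's criterion: (-367)^8 mod 17 = 16. Thus (-367|17) = -1.
(-367/17) = -1, so 17 is inert.

remains prime (inert)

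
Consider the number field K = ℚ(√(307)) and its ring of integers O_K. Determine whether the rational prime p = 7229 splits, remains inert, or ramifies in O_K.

307 mod 4 = 3, hence disc K = 4·307 = 1228 and O_K = ℤ[√307].
Since gcd(7229, 1228) = 1 the prime 7229 does not ramify.
Legendre symbol by Euler's criterion: (307/7229) ≡ 307^3614 ≡ 1 (mod 7229), i.e. (307/7229) = 1.
d is a quadratic residue mod p, hence 7229 splits in O_K.

splits completely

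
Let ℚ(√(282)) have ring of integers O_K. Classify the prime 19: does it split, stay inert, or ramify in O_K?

p splits

d = 282 ≡ 2 (mod 4), so O_K = ℤ[√282] and disc(K) = 4d = 1128.
disc(K) = 1128 is not divisible by 19; 19 is unramified.
Euler's criterion: 282^9 mod 19 = 1. Thus (282|19) = 1.
(282/19) = 1, so 19 splits.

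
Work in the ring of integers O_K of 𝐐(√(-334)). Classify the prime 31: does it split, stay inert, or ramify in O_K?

Since -334 ≢ 1 mod 4, the ring of integers is ℤ[√-334] with discriminant 4·(-334) = -1336.
31 ∤ -1336, so 31 is unramified.
Legendre symbol by Euler's criterion: (-334/31) ≡ (-334)^15 ≡ 1 (mod 31), i.e. (-334/31) = 1.
(-334/31) = 1, so 31 splits.

split — (31) = 𝔭₁𝔭₂ with 𝔭₁ ≠ 𝔭₂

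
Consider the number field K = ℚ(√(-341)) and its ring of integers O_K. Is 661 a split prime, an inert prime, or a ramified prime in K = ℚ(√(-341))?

-341 mod 4 = 3, hence disc K = 4·(-341) = -1364 and O_K = ℤ[√-341].
Since gcd(661, -1364) = 1 the prime 661 does not ramify.
(-341/661) = 320^330 mod 661 = 1, giving Legendre symbol 1.
(-341/661) = 1, so 661 splits.

661 splits in O_K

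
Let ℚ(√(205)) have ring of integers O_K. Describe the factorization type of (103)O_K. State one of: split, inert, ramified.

p is inert

Since 205 ≡ 1 mod 4, the ring of integers is ℤ[(1+√205)/2] with discriminant 205.
103 ∤ 205, so 103 is unramified.
Compute (205/103) via Euler: 102^((103-1)/2) mod 103 = 102, so (205/103) = -1.
(205/103) = -1, so 103 is inert.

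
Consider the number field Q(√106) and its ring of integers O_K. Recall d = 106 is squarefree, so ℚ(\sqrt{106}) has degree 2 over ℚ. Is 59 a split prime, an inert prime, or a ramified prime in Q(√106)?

d = 106 ≡ 2 (mod 4), so O_K = ℤ[√106] and disc(K) = 4d = 424.
59 ∤ 424, so 59 is unramified.
Euler's criterion: 106^29 mod 59 = 58. Thus (106|59) = -1.
Legendre symbol -1 ⇒ 59 is inert.

p is inert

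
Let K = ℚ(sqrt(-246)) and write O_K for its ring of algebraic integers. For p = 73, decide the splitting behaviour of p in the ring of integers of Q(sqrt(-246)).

Since -246 ≢ 1 mod 4, the ring of integers is ℤ[√-246] with discriminant 4·(-246) = -984.
Since gcd(73, -984) = 1 the prime 73 does not ramify.
Euler's criterion: (-246)^36 mod 73 = 1. Thus (-246|73) = 1.
(-246/73) = 1, so 73 splits.

p splits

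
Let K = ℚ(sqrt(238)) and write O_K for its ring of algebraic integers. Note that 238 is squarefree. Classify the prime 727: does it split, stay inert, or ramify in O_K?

d = 238 ≡ 2 (mod 4), so O_K = ℤ[√238] and disc(K) = 4d = 952.
disc(K) = 952 is not divisible by 727; 727 is unramified.
(238/727) = 238^363 mod 727 = 1, giving Legendre symbol 1.
d is a quadratic residue mod p, hence 727 splits in O_K.

727 splits in O_K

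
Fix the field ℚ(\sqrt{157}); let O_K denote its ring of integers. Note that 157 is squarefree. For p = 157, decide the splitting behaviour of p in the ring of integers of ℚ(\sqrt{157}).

d = 157 ≡ 1 (mod 4), so O_K = ℤ[(1+√157)/2] and disc(K) = d = 157.
157 divides disc(K) = 157, so 157 ramifies.

ramified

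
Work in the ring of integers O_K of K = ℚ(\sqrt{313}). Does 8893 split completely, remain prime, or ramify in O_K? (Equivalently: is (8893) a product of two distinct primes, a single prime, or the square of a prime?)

313 mod 4 = 1, hence disc K = 313 and O_K = ℤ[(1+√313)/2].
8893 ∤ 313, so 8893 is unramified.
Euler's criterion: 313^4446 mod 8893 = 8892. Thus (313|8893) = -1.
(313/8893) = -1, so 8893 is inert.

inert — (8893) stays prime in O_K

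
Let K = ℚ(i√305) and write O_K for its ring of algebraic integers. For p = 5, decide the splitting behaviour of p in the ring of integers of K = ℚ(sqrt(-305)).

d = -305 ≡ 3 (mod 4), so O_K = ℤ[√-305] and disc(K) = 4d = -1220.
5 divides disc(K) = -1220, so 5 ramifies.

p ramifies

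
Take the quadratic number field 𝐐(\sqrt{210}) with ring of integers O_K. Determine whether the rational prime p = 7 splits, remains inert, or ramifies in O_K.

7 is ramified

210 mod 4 = 2, hence disc K = 4·210 = 840 and O_K = ℤ[√210].
disc(K) = 840 = 7·120, so p = 7 is ramified.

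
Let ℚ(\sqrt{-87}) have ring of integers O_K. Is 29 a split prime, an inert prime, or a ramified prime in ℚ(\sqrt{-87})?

29 is ramified

d = -87 ≡ 1 (mod 4), so O_K = ℤ[(1+√-87)/2] and disc(K) = d = -87.
disc(K) = -87 = 29·(-3), so p = 29 is ramified.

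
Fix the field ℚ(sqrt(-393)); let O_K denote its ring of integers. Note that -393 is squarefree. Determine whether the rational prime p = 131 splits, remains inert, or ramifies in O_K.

131 is ramified

d = -393 ≡ 3 (mod 4), so O_K = ℤ[√-393] and disc(K) = 4d = -1572.
Ramification test: 131 | -1572. The prime 131 ramifies in K.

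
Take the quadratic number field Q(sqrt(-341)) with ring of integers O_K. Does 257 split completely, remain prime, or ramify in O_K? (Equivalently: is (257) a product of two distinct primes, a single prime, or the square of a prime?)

d = -341 ≡ 3 (mod 4), so O_K = ℤ[√-341] and disc(K) = 4d = -1364.
Since gcd(257, -1364) = 1 the prime 257 does not ramify.
(-341/257) = 173^128 mod 257 = 1, giving Legendre symbol 1.
(-341/257) = 1, so 257 splits.

split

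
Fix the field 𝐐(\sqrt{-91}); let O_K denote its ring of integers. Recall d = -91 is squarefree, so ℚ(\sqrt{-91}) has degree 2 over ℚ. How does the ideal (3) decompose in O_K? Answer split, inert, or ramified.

inert

-91 mod 4 = 1, hence disc K = -91 and O_K = ℤ[(1+√-91)/2].
disc(K) = -91 is not divisible by 3; 3 is unramified.
Legendre symbol by Euler's criterion: (-91/3) ≡ (-91)^1 ≡ 2 (mod 3), i.e. (-91/3) = -1.
(-91/3) = -1, so 3 is inert.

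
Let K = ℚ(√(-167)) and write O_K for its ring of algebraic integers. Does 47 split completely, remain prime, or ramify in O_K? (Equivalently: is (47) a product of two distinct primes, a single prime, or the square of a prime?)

d = -167 ≡ 1 (mod 4), so O_K = ℤ[(1+√-167)/2] and disc(K) = d = -167.
47 ∤ -167, so 47 is unramified.
(-167/47) = 21^23 mod 47 = 1, giving Legendre symbol 1.
d is a quadratic residue mod p, hence 47 splits in O_K.

split — (47) = 𝔭₁𝔭₂ with 𝔭₁ ≠ 𝔭₂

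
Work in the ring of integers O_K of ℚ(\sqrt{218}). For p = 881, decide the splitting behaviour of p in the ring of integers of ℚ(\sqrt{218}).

881 splits in O_K

Since 218 ≢ 1 mod 4, the ring of integers is ℤ[√218] with discriminant 4·218 = 872.
881 ∤ 872, so 881 is unramified.
Legendre symbol by Euler's criterion: (218/881) ≡ 218^440 ≡ 1 (mod 881), i.e. (218/881) = 1.
(218/881) = 1, so 881 splits.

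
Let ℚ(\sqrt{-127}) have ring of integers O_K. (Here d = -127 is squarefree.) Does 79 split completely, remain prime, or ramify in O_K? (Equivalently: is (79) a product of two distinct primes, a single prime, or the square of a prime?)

split — (79) = 𝔭₁𝔭₂ with 𝔭₁ ≠ 𝔭₂

d = -127 ≡ 1 (mod 4), so O_K = ℤ[(1+√-127)/2] and disc(K) = d = -127.
79 ∤ -127, so 79 is unramified.
Compute (-127/79) via Euler: 31^((79-1)/2) mod 79 = 1, so (-127/79) = 1.
d is a quadratic residue mod p, hence 79 splits in O_K.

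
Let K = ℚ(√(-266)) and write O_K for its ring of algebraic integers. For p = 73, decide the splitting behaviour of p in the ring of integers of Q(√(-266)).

73 remains inert

Since -266 ≢ 1 mod 4, the ring of integers is ℤ[√-266] with discriminant 4·(-266) = -1064.
Since gcd(73, -1064) = 1 the prime 73 does not ramify.
Compute (-266/73) via Euler: 26^((73-1)/2) mod 73 = 72, so (-266/73) = -1.
(-266/73) = -1, so 73 is inert.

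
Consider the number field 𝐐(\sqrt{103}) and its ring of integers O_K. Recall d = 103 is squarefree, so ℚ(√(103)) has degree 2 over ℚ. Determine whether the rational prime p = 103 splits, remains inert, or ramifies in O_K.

d = 103 ≡ 3 (mod 4), so O_K = ℤ[√103] and disc(K) = 4d = 412.
disc(K) = 412 = 103·4, so p = 103 is ramified.

ramified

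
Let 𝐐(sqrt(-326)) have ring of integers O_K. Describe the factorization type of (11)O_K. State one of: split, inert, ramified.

p splits

-326 mod 4 = 2, hence disc K = 4·(-326) = -1304 and O_K = ℤ[√-326].
11 ∤ -1304, so 11 is unramified.
Euler's criterion: (-326)^5 mod 11 = 1. Thus (-326|11) = 1.
(-326/11) = 1, so 11 splits.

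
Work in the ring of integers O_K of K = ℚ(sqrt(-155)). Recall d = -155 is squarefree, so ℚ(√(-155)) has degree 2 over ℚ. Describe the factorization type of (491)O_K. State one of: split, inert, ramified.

d = -155 ≡ 1 (mod 4), so O_K = ℤ[(1+√-155)/2] and disc(K) = d = -155.
Since gcd(491, -155) = 1 the prime 491 does not ramify.
(-155/491) = 336^245 mod 491 = 490, giving Legendre symbol -1.
d is a non-residue mod p, hence 491 remains inert in O_K.

p is inert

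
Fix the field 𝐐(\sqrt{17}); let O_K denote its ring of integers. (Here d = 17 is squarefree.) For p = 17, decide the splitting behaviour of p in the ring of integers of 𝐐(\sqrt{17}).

Since 17 ≡ 1 mod 4, the ring of integers is ℤ[(1+√17)/2] with discriminant 17.
17 divides disc(K) = 17, so 17 ramifies.

17 is ramified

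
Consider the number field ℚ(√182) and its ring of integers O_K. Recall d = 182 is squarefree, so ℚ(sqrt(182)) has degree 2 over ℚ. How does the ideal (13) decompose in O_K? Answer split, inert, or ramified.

182 mod 4 = 2, hence disc K = 4·182 = 728 and O_K = ℤ[√182].
Ramification test: 13 | 728. The prime 13 ramifies in K.

ramified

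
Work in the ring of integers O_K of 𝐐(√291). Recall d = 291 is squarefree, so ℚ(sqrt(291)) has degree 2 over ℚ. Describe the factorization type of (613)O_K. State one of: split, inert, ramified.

p splits

d = 291 ≡ 3 (mod 4), so O_K = ℤ[√291] and disc(K) = 4d = 1164.
613 ∤ 1164, so 613 is unramified.
Euler's criterion: 291^306 mod 613 = 1. Thus (291|613) = 1.
(291/613) = 1, so 613 splits.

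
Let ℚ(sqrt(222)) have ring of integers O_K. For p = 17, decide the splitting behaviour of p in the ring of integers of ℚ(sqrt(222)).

Since 222 ≢ 1 mod 4, the ring of integers is ℤ[√222] with discriminant 4·222 = 888.
disc(K) = 888 is not divisible by 17; 17 is unramified.
(222/17) = 1^8 mod 17 = 1, giving Legendre symbol 1.
d is a quadratic residue mod p, hence 17 splits in O_K.

split — (17) = 𝔭₁𝔭₂ with 𝔭₁ ≠ 𝔭₂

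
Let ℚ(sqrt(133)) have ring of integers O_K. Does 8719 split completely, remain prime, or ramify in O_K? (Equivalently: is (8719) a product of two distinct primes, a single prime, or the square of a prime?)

d = 133 ≡ 1 (mod 4), so O_K = ℤ[(1+√133)/2] and disc(K) = d = 133.
8719 ∤ 133, so 8719 is unramified.
(133/8719) = 133^4359 mod 8719 = 1, giving Legendre symbol 1.
(133/8719) = 1, so 8719 splits.

split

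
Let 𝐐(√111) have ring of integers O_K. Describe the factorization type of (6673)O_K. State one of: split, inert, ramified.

Since 111 ≢ 1 mod 4, the ring of integers is ℤ[√111] with discriminant 4·111 = 444.
disc(K) = 444 is not divisible by 6673; 6673 is unramified.
Euler's criterion: 111^3336 mod 6673 = 6672. Thus (111|6673) = -1.
Legendre symbol -1 ⇒ 6673 is inert.

6673 remains inert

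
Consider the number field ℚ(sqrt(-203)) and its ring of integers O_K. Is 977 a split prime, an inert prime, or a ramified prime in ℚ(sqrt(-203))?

split

Since -203 ≡ 1 mod 4, the ring of integers is ℤ[(1+√-203)/2] with discriminant -203.
disc(K) = -203 is not divisible by 977; 977 is unramified.
Compute (-203/977) via Euler: 774^((977-1)/2) mod 977 = 1, so (-203/977) = 1.
Legendre symbol 1 ⇒ 977 is split.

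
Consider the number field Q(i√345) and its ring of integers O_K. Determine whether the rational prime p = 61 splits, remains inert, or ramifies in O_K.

-345 mod 4 = 3, hence disc K = 4·(-345) = -1380 and O_K = ℤ[√-345].
Since gcd(61, -1380) = 1 the prime 61 does not ramify.
Euler's criterion: (-345)^30 mod 61 = 60. Thus (-345|61) = -1.
(-345/61) = -1, so 61 is inert.

inert — (61) stays prime in O_K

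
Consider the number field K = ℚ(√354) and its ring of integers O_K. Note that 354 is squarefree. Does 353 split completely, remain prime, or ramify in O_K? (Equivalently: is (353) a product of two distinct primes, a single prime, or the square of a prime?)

splits completely

354 mod 4 = 2, hence disc K = 4·354 = 1416 and O_K = ℤ[√354].
disc(K) = 1416 is not divisible by 353; 353 is unramified.
Legendre symbol by Euler's criterion: (354/353) ≡ 354^176 ≡ 1 (mod 353), i.e. (354/353) = 1.
Legendre symbol 1 ⇒ 353 is split.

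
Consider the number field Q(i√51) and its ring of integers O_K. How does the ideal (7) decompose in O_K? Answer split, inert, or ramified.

-51 mod 4 = 1, hence disc K = -51 and O_K = ℤ[(1+√-51)/2].
disc(K) = -51 is not divisible by 7; 7 is unramified.
Compute (-51/7) via Euler: 5^((7-1)/2) mod 7 = 6, so (-51/7) = -1.
Legendre symbol -1 ⇒ 7 is inert.

inert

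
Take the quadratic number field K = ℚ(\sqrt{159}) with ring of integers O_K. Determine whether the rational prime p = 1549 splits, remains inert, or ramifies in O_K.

159 mod 4 = 3, hence disc K = 4·159 = 636 and O_K = ℤ[√159].
disc(K) = 636 is not divisible by 1549; 1549 is unramified.
Euler's criterion: 159^774 mod 1549 = 1548. Thus (159|1549) = -1.
(159/1549) = -1, so 1549 is inert.

1549 remains inert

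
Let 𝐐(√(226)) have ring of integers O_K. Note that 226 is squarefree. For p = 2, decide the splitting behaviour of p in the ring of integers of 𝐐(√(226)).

ramified — (2) = 𝔭²

226 mod 4 = 2, hence disc K = 4·226 = 904 and O_K = ℤ[√226].
disc(K) = 904 = 2·452, so p = 2 is ramified.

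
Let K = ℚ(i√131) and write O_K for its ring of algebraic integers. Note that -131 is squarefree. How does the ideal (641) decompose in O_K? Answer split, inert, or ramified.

split — (641) = 𝔭₁𝔭₂ with 𝔭₁ ≠ 𝔭₂

Since -131 ≡ 1 mod 4, the ring of integers is ℤ[(1+√-131)/2] with discriminant -131.
disc(K) = -131 is not divisible by 641; 641 is unramified.
(-131/641) = 510^320 mod 641 = 1, giving Legendre symbol 1.
(-131/641) = 1, so 641 splits.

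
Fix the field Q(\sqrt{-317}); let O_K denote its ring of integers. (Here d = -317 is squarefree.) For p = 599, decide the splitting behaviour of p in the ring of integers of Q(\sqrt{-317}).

-317 mod 4 = 3, hence disc K = 4·(-317) = -1268 and O_K = ℤ[√-317].
599 ∤ -1268, so 599 is unramified.
Compute (-317/599) via Euler: 282^((599-1)/2) mod 599 = 1, so (-317/599) = 1.
Legendre symbol 1 ⇒ 599 is split.

splits completely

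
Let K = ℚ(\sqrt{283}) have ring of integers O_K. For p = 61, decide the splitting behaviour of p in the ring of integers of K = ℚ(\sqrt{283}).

Since 283 ≢ 1 mod 4, the ring of integers is ℤ[√283] with discriminant 4·283 = 1132.
Since gcd(61, 1132) = 1 the prime 61 does not ramify.
Euler's criterion: 283^30 mod 61 = 1. Thus (283|61) = 1.
d is a quadratic residue mod p, hence 61 splits in O_K.

split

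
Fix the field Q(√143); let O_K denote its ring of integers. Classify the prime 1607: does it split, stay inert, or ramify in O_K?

d = 143 ≡ 3 (mod 4), so O_K = ℤ[√143] and disc(K) = 4d = 572.
Since gcd(1607, 572) = 1 the prime 1607 does not ramify.
(143/1607) = 143^803 mod 1607 = 1, giving Legendre symbol 1.
(143/1607) = 1, so 1607 splits.

split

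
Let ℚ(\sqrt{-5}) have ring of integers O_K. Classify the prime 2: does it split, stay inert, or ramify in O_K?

ramified

-5 mod 4 = 3, hence disc K = 4·(-5) = -20 and O_K = ℤ[√-5].
disc(K) = -20 = 2·(-10), so p = 2 is ramified.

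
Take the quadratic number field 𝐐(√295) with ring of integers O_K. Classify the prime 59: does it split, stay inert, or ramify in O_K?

ramifies in O_K

d = 295 ≡ 3 (mod 4), so O_K = ℤ[√295] and disc(K) = 4d = 1180.
59 divides disc(K) = 1180, so 59 ramifies.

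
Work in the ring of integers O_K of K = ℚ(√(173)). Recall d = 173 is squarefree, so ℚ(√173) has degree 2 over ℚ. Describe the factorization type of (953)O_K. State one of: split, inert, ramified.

953 splits in O_K

173 mod 4 = 1, hence disc K = 173 and O_K = ℤ[(1+√173)/2].
953 ∤ 173, so 953 is unramified.
Legendre symbol by Euler's criterion: (173/953) ≡ 173^476 ≡ 1 (mod 953), i.e. (173/953) = 1.
d is a quadratic residue mod p, hence 953 splits in O_K.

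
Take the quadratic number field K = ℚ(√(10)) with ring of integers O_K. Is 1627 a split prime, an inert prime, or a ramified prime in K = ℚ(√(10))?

split

10 mod 4 = 2, hence disc K = 4·10 = 40 and O_K = ℤ[√10].
1627 ∤ 40, so 1627 is unramified.
(10/1627) = 10^813 mod 1627 = 1, giving Legendre symbol 1.
d is a quadratic residue mod p, hence 1627 splits in O_K.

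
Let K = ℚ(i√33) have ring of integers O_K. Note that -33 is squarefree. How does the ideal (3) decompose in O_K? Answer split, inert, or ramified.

d = -33 ≡ 3 (mod 4), so O_K = ℤ[√-33] and disc(K) = 4d = -132.
3 divides disc(K) = -132, so 3 ramifies.

3 is ramified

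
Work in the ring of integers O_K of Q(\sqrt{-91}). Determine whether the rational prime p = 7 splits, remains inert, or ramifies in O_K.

-91 mod 4 = 1, hence disc K = -91 and O_K = ℤ[(1+√-91)/2].
disc(K) = -91 = 7·(-13), so p = 7 is ramified.

ramifies in O_K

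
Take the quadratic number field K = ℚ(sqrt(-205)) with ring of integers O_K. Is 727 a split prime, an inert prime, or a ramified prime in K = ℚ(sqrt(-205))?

Since -205 ≢ 1 mod 4, the ring of integers is ℤ[√-205] with discriminant 4·(-205) = -820.
727 ∤ -820, so 727 is unramified.
Legendre symbol by Euler's criterion: (-205/727) ≡ (-205)^363 ≡ 726 (mod 727), i.e. (-205/727) = -1.
(-205/727) = -1, so 727 is inert.

727 remains inert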